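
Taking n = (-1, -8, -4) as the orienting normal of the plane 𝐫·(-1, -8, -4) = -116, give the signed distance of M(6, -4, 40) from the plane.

n·M − (-116) = -18.
|n| = 9, so the signed distance is -18/9 = -2.

-2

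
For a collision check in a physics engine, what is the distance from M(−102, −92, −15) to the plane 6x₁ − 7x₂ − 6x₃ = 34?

d = |6·(-102) + (-7)·(-92) + (-6)·(-15) − 34| / √(36 + 49 + 36) = |88| / 11 = 8.

8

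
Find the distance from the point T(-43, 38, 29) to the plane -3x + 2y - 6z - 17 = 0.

Normal vector n = (-3, 2, -6), and n·(-43, 38, 29) - 17 = 14.
|n| = √(9 + 4 + 36) = 7, so the distance is |14|/7 = 2.

2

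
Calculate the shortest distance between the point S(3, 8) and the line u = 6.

3

d = |1·3 + 0·8 − 6| / √(1 + 0) = |-3|/1 = 3.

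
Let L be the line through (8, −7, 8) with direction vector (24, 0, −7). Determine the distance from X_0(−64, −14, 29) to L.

7

Direction vector d = (24, 0, −7).
AP = (−72, −7, 21); AP·d = -1875, |AP|² = 5674, |d|² = 625.
distance² = |AP|² − (AP·d)²/|d|² = 5674 − 3515625/625 = 49, so the distance is 7.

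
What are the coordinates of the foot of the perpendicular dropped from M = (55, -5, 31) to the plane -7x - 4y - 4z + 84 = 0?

(20, -25, 11)

n = (-7, -4, -4), |n|² = 81, and n·M − (-84) = -405.
t = -405/81 = -5, so the foot is M − t·n = (55, -5, 31) − (-5)·(-7, -4, -4) = (20, -25, 11).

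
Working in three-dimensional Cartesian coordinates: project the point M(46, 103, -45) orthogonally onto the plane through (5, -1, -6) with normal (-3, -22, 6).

n = (-3, -22, 6), |n|² = 529, and n·M − (-29) = -2645.
t = -2645/529 = -5, so the foot is M − t·n = (46, 103, -45) − (-5)·(-3, -22, 6) = (31, -7, -15).

(31, -7, -15)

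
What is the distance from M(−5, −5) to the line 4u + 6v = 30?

40/√13

The normal to the line is n = (4, 6) with |n| = 2√13.
|n·M − 30| = |-50 − 30| = 80, so the distance is 80/(2√13) = 40/√13.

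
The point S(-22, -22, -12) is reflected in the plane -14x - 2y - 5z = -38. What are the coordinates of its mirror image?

n = (-14, -2, -5), |n|² = 225, n·S − (-38) = 450, so t = 450/225 = 2.
Foot F = S − 2·n = (6, -18, -2); the reflection is 2F − S = (34, -14, 8).

(34, -14, 8)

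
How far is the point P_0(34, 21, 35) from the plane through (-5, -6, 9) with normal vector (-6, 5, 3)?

21/√70

The plane has equation n·(r − (-5, -6, 9)) = 0, i.e. n·r = 27.
Then n·(34, 21, 35) - 27 = -21.
|n| = √(36 + 25 + 9) = √70, so the distance is |-21|/√70 = 3√70/10.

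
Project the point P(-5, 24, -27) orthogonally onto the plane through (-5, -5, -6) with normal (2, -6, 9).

(1, 6, 0)

n = (2, -6, 9), |n|² = 121, and n·P − (-34) = -363.
t = -363/121 = -3, so the foot is P − t·n = (-5, 24, -27) − (-3)·(2, -6, 9) = (1, 6, 0).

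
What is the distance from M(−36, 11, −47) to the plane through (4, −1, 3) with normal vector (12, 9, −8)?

28/17

The plane has equation n·(r − (4, −1, 3)) = 0, i.e. n·r = 15.
Then n·(−36, 11, −47) − 15 = 28.
|n| = √(144 + 81 + 64) = 17, so the distance is |28|/17 = 28/17.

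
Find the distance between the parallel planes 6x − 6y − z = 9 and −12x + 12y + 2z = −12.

Divide the second equation by -2 to match normals: 6x − 6y − z = 6.
Both planes have normal n = (6, −6, −1), |n| = √73. Any point on the first plane is at distance |6 − 9|/|n| = 3/√73 from the second.

3/√73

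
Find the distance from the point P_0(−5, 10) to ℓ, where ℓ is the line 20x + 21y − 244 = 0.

134/29

d = |20·(-5) + 21·10 − 244| / √(400 + 441) = |-134|/29 = 134/29.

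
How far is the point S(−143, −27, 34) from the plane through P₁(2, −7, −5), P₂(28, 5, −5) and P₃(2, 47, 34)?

4

P₁P₂ = (26, 12, 0) and P₁P₃ = (0, 54, 39), so a normal is n = P₁P₂ × P₁P₃ = (468, −1014, 1404).
d = |468·(-143) + (-1014)·(-27) + 1404·34 − 1014| / √(219024 + 1028196 + 1971216) = |7176| / 1794 = 4.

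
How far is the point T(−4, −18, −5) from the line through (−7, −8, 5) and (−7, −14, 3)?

7

A direction vector is d = (0, −6, −2).
AP = (3, −10, −10); AP·d = 80, |AP|² = 209, |d|² = 40.
distance² = |AP|² − (AP·d)²/|d|² = 209 − 6400/40 = 49, so the distance is 7.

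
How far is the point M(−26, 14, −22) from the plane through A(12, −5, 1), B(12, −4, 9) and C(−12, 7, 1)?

23/9

AB = (0, 1, 8) and AC = (−24, 12, 0), so a normal is n = AB × AC = (−96, −192, 24).
n = (−96, −192, 24); n·P − (-168) = -552; |n| = 216; distance = 552/216 = 23/9.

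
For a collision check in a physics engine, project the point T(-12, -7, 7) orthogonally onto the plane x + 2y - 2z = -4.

(-8, 1, -1)

n = (1, 2, -2), |n|² = 9, and n·T − (-4) = -36.
t = -36/9 = -4, so the foot is T − t·n = (-12, -7, 7) − (-4)·(1, 2, -2) = (-8, 1, -1).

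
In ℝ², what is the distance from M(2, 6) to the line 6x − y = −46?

52/√37

The normal to the line is n = (6, −1) with |n| = √37.
|n·M − (-46)| = |6 − (-46)| = 52, so the distance is 52/√37 = 52√37/37.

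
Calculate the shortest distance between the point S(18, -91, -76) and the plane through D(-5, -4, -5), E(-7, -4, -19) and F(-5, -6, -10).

29/15

DE = (-2, 0, -14) and DF = (0, -2, -5), so a normal is n = DE × DF = (-28, -10, 4).
d = |(-28)·18 + (-10)·(-91) + 4·(-76) − 160| / √(784 + 100 + 16) = |-58| / 30 = 29/15.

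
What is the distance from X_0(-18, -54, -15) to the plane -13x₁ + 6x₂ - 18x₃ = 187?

Normal vector n = (-13, 6, -18), and n·(-18, -54, -15) - 187 = -7.
|n| = √(169 + 36 + 324) = 23, so the distance is |-7|/23 = 7/23.

7/23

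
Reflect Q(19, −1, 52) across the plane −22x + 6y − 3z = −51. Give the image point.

(-25, 11, 46)

With n = (−22, 6, −3), the signed offset is (n·Q − (-51))/|n|² = -529/529 = -1.
Q' = Q − 2t·n = (19, −1, 52) − (-2)·(−22, 6, −3) = (−25, 11, 46).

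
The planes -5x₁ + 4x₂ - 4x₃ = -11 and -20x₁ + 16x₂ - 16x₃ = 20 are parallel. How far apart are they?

16√57/57

Divide the second equation by 4 to match normals: -5x₁ + 4x₂ - 4x₃ = 5.
Both planes have normal n = (-5, 4, -4), |n| = √57. Any point on the first plane is at distance |5 − (-11)|/|n| = 16/√57 = 16√57/57 from the second.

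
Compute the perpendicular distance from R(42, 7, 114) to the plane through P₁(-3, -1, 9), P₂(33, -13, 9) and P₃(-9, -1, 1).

3

P₁P₂ = (36, -12, 0) and P₁P₃ = (-6, 0, -8), so a normal is n = P₁P₂ × P₁P₃ = (96, 288, -72).
n = (96, 288, -72); n·P − (-1224) = -936; |n| = 312; distance = 936/312 = 3.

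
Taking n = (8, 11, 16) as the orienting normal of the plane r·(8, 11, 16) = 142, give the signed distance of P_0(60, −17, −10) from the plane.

n·P_0 − 142 = -9.
|n| = 21, so the signed distance is -9/21 = -3/7.

-3/7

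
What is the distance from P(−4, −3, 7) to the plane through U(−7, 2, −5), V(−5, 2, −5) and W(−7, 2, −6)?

5

UV = (2, 0, 0) and UW = (0, 0, −1), so a normal is n = UV × UW = (0, 2, 0).
n = (0, 2, 0); n·P − 4 = -10; |n| = 2; distance = 10/2 = 5.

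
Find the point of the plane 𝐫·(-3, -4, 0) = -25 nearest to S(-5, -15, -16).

The perpendicular from S has direction n = (-3, -4, 0): r = (-5, -15, -16) + t(-3, -4, 0).
Substitute into the plane: n·(S + tn) = -25 gives 75 + 25t = -25, so t = -4.
Foot = (-5, -15, -16) + (-4)·(-3, -4, 0) = (7, 1, -16).

(7, 1, -16)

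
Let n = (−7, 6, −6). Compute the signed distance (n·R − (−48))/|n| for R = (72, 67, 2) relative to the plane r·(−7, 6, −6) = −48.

n·R − (-48) = -66.
|n| = 11, so the signed distance is -66/11 = -6.

-6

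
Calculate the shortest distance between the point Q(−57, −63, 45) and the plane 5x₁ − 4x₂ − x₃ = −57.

√42/2

Normal vector n = (5, −4, −1), and n·(−57, −63, 45) − (−57) = −21.
|n| = √(25 + 16 + 1) = √42, so the distance is |-21|/√42 = √42/2.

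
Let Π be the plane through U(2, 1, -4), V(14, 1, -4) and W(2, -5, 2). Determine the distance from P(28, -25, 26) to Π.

UV = (12, 0, 0) and UW = (0, -6, 6), so a normal is n = UV × UW = (0, -72, -72).
d = |(-72)·(-25) + (-72)·26 − 216| / √(0 + 5184 + 5184) = |-288| / (72√2) = 2√2.

2√2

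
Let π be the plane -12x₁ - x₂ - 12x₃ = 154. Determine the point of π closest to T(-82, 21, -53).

The perpendicular from T has direction n = (-12, -1, -12): r = (-82, 21, -53) + μ(-12, -1, -12).
Substitute into the plane: n·(T + μn) = 154 gives 1599 + 289μ = 154, so μ = -5.
Foot = (-82, 21, -53) + (-5)·(-12, -1, -12) = (-22, 26, 7).

(-22, 26, 7)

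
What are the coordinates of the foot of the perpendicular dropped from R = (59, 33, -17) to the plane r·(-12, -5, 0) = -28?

(-1, 8, -17)

n = (-12, -5, 0), |n|² = 169, and n·R − (-28) = -845.
t = -845/169 = -5, so the foot is R − t·n = (59, 33, -17) − (-5)·(-12, -5, 0) = (-1, 8, -17).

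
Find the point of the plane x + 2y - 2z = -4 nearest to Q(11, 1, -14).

(6, -9, -4)

The perpendicular from Q has direction n = (1, 2, -2): r = (11, 1, -14) + λ(1, 2, -2).
Substitute into the plane: n·(Q + λn) = -4 gives 41 + 9λ = -4, so λ = -5.
Foot = (11, 1, -14) + (-5)·(1, 2, -2) = (6, -9, -4).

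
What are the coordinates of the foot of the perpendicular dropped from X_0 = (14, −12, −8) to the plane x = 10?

(10, -12, -8)

n = (1, 0, 0), |n|² = 1, and n·X_0 − 10 = 4.
t = 4/1 = 4, so the foot is X_0 − t·n = (14, −12, −8) − 4·(1, 0, 0) = (10, −12, −8).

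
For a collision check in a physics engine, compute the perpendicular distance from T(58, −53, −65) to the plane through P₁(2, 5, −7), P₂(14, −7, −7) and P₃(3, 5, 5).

2

P₁P₂ = (12, −12, 0) and P₁P₃ = (1, 0, 12), so a normal is n = P₁P₂ × P₁P₃ = (−144, −144, 12).
Then n·(58, −53, −65) − (−1092) = −408.
|n| = √(20736 + 20736 + 144) = 204, so the distance is |-408|/204 = 2.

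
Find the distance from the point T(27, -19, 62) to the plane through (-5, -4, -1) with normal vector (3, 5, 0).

The plane has equation n·(r − (-5, -4, -1)) = 0, i.e. n·r = -35.
Then n·(27, -19, 62) - (-35) = 21.
|n| = √(9 + 25 + 0) = √34, so the distance is |21|/√34 = 21√34/34.

21/√34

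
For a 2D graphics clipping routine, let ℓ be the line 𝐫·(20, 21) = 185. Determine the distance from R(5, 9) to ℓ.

104/29

The normal to the line is n = (20, 21) with |n| = 29.
|n·R − 185| = |289 − 185| = 104, so the distance is 104/29.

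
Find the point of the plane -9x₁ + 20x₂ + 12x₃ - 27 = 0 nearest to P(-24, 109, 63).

(21, 9, 3)

The perpendicular from P has direction n = (-9, 20, 12): r = (-24, 109, 63) + t(-9, 20, 12).
Substitute into the plane: n·(P + tn) = 27 gives 3152 + 625t = 27, so t = -5.
Foot = (-24, 109, 63) + (-5)·(-9, 20, 12) = (21, 9, 3).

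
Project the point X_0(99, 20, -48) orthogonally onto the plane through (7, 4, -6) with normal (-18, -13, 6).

(27, -32, -24)

n = (-18, -13, 6), |n|² = 529, and n·X_0 − (-214) = -2116.
t = -2116/529 = -4, so the foot is X_0 − t·n = (99, 20, -48) − (-4)·(-18, -13, 6) = (27, -32, -24).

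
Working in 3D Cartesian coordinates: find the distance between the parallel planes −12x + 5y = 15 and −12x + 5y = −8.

With common normal n = (−12, 5, 0) (|n| = 13), the distance is |15 − (-8)|/|n| = 23/13.

23/13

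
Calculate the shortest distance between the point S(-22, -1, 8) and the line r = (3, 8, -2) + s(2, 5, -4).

√401

Direction vector d = (2, 5, -4).
AP = (-25, -9, 10), and AP × d = (-14, -80, -107).
|AP × d|² = 18045 and |d|² = 45, so the distance is √(18045/45) = √401.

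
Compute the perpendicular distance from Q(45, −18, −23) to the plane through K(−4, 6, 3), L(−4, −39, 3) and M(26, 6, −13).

KL = (0, −45, 0) and KM = (30, 0, −16), so a normal is n = KL × KM = (720, 0, 1350).
Then n·(45, −18, −23) − 1170 = 180.
|n| = √(518400 + 0 + 1822500) = 1530, so the distance is |180|/1530 = 2/17.

2/17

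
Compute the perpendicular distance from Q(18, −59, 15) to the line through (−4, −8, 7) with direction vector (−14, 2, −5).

Direction vector d = (−14, 2, −5).
AP = (22, −51, 8), and AP × d = (239, −2, −670).
|AP × d|² = 506025 and |d|² = 225, so the distance is √(506025/225) = √2249.

√2249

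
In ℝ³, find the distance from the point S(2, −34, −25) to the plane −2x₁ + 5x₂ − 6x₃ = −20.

4/√65

d = |(-2)·2 + 5·(-34) + (-6)·(-25) − (-20)| / √(4 + 25 + 36) = |-4| / √65 = 4/√65.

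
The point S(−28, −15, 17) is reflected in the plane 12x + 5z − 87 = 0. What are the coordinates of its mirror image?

With n = (12, 0, 5), the signed offset is (n·S − 87)/|n|² = -338/169 = -2.
S' = S − 2t·n = (−28, −15, 17) − (-4)·(12, 0, 5) = (20, −15, 37).

(20, -15, 37)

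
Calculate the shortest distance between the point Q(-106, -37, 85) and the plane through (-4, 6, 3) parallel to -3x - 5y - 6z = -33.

Parallel planes share the normal n = (-3, -5, -6); since (-4, 6, 3) lies on the plane, its equation is -3x - 5y - 6z = -36.
Then n·(-106, -37, 85) - (-36) = 29.
|n| = √(9 + 25 + 36) = √70, so the distance is |29|/√70 = 29√70/70.

29√70/70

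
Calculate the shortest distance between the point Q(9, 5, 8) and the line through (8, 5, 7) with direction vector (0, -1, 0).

√2

Direction vector d = (0, -1, 0).
AP = (1, 0, 1), and AP × d = (1, 0, -1).
|AP × d|² = 2 and |d|² = 1, so the distance is √2.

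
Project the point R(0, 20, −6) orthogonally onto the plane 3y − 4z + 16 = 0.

(0, 8, 10)

n = (0, 3, −4), |n|² = 25, and n·R − (-16) = 100.
t = 100/25 = 4, so the foot is R − t·n = (0, 20, −6) − 4·(0, 3, −4) = (0, 8, 10).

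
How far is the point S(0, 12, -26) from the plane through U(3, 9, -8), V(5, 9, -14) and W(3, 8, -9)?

30√11/11

UV = (2, 0, -6) and UW = (0, -1, -1), so a normal is n = UV × UW = (-6, 2, -2).
d = |(-6)·0 + 2·12 + (-2)·(-26) − 16| / √(36 + 4 + 4) = |60| / (2√11) = 30√11/11.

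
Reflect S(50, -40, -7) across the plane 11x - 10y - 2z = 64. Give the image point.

n = (11, -10, -2), |n|² = 225, n·S − 64 = 900, so t = 900/225 = 4.
Foot F = S − 4·n = (6, 0, 1); the reflection is 2F − S = (-38, 40, 9).

(-38, 40, 9)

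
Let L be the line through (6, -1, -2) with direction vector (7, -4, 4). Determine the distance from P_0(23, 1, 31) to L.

Direction vector d = (7, -4, 4).
AP = (17, 2, 33), and AP × d = (140, 163, -82).
|AP × d|² = 52893 and |d|² = 81, so the distance is √(52893/81) = √653.

√653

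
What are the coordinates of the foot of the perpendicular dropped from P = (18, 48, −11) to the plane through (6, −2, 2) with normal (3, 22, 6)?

n = (3, 22, 6), |n|² = 529, and n·P − (-14) = 1058.
t = 1058/529 = 2, so the foot is P − t·n = (18, 48, −11) − 2·(3, 22, 6) = (12, 4, −23).

(12, 4, -23)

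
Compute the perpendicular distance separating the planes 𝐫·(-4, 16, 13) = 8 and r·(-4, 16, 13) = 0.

Both planes have normal n = (-4, 16, 13), |n| = 21. Any point on the first plane is at distance |0 − 8|/|n| = 8/21 from the second.

8/21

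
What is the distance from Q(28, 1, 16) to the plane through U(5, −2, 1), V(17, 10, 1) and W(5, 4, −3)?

5/√17

UV = (12, 12, 0) and UW = (0, 6, −4), so a normal is n = UV × UW = (−48, 48, 72).
n = (−48, 48, 72); n·P − (-264) = 120; |n| = 24√17; distance = 120/(24√17) = 5/√17.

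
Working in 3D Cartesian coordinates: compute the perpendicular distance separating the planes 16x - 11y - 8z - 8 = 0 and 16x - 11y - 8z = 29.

With common normal n = (16, -11, -8) (|n| = 21), the distance is |8 − 29|/|n| = 21/21 = 1.

1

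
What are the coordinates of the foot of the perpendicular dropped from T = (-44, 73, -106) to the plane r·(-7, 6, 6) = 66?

The perpendicular from T has direction n = (-7, 6, 6): r = (-44, 73, -106) + t(-7, 6, 6).
Substitute into the plane: n·(T + tn) = 66 gives 110 + 121t = 66, so t = -4/11.
Foot = (-44, 73, -106) + (-4/11)·(-7, 6, 6) = (-456/11, 779/11, -1190/11).

(-456/11, 779/11, -1190/11)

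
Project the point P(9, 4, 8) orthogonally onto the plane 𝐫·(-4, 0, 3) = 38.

The perpendicular from P has direction n = (-4, 0, 3): r = (9, 4, 8) + t(-4, 0, 3).
Substitute into the plane: n·(P + tn) = 38 gives -12 + 25t = 38, so t = 2.
Foot = (9, 4, 8) + 2·(-4, 0, 3) = (1, 4, 14).

(1, 4, 14)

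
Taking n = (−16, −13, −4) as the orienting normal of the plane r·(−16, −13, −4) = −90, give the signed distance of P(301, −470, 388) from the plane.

-8

n·P − (-90) = -168.
|n| = 21, so the signed distance is -168/21 = -8.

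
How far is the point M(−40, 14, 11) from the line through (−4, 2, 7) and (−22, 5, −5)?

A direction vector is d = (−18, 3, −12).
AP = (−36, 12, 4); AP·d = 636, |AP|² = 1456, |d|² = 477.
distance² = |AP|² − (AP·d)²/|d|² = 1456 − 404496/477 = 608, so the distance is 4√38.

4√38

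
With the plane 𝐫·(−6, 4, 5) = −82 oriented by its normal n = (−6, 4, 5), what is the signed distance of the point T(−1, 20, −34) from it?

n·T − (-82) = -2.
|n| = √77, so the signed distance is -2/√77.

-2/√77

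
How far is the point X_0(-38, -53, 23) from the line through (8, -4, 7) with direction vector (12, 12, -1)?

Direction vector d = (12, 12, -1).
AP = (-46, -49, 16); AP·d = -1156, |AP|² = 4773, |d|² = 289.
distance² = |AP|² − (AP·d)²/|d|² = 4773 − 1336336/289 = 149, so the distance is √149.

√149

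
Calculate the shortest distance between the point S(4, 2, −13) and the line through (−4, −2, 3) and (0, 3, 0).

2√34

A direction vector is d = (4, 5, −3).
AP = (8, 4, −16), and AP × d = (68, −40, 24).
|AP × d|² = 6800 and |d|² = 50, so the distance is √(6800/50) = √136 = 2√34.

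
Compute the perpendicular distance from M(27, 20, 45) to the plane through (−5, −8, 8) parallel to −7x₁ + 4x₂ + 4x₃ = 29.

4

Parallel planes share the normal n = (−7, 4, 4); since (−5, −8, 8) lies on the plane, its equation is −7x₁ + 4x₂ + 4x₃ = 35.
Then n·(27, 20, 45) − 35 = 36.
|n| = √(49 + 16 + 16) = 9, so the distance is |36|/9 = 4.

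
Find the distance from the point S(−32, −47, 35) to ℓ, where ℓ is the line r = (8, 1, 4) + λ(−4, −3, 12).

√2161

Direction vector d = (−4, −3, 12).
AP = (−40, −48, 31), and AP × d = (−483, 356, −72).
|AP × d|² = 365209 and |d|² = 169, so the distance is √(365209/169) = √2161.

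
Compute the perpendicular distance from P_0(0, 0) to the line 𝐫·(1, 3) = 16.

The normal to the line is n = (1, 3) with |n| = √10.
|n·P_0 − 16| = |0 − 16| = 16, so the distance is 16/√10 = 8√10/5.

8√10/5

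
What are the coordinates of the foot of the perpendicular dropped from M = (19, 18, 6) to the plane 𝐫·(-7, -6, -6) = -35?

The perpendicular from M has direction n = (-7, -6, -6): r = (19, 18, 6) + μ(-7, -6, -6).
Substitute into the plane: n·(M + μn) = -35 gives -277 + 121μ = -35, so μ = 2.
Foot = (19, 18, 6) + 2·(-7, -6, -6) = (5, 6, -6).

(5, 6, -6)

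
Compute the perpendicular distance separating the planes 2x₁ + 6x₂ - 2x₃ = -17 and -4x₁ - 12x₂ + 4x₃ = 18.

4√11/11

Divide the second equation by -2 to match normals: 2x₁ + 6x₂ - 2x₃ = -9.
Both planes have normal n = (2, 6, -2), |n| = 2√11. Any point on the first plane is at distance |(-9) − (-17)|/|n| = 8/(2√11) = 4/√11 from the second.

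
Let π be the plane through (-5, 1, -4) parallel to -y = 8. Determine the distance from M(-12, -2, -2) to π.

3

Parallel planes share the normal n = (0, -1, 0); since (-5, 1, -4) lies on the plane, its equation is -y = -1.
n = (0, -1, 0); n·P − (-1) = 3; |n| = 1; distance = 3/1 = 3.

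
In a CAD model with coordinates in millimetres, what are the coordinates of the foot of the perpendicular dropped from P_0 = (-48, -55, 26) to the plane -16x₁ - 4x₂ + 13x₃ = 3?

(0, -43, -13)

The perpendicular from P_0 has direction n = (-16, -4, 13): r = (-48, -55, 26) + λ(-16, -4, 13).
Substitute into the plane: n·(P_0 + λn) = 3 gives 1326 + 441λ = 3, so λ = -3.
Foot = (-48, -55, 26) + (-3)·(-16, -4, 13) = (0, -43, -13).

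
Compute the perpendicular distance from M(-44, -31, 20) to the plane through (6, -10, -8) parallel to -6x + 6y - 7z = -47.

2

Parallel planes share the normal n = (-6, 6, -7); since (6, -10, -8) lies on the plane, its equation is -6x + 6y - 7z = -40.
d = |(-6)·(-44) + 6·(-31) + (-7)·20 − (-40)| / √(36 + 36 + 49) = |-22| / 11 = 2.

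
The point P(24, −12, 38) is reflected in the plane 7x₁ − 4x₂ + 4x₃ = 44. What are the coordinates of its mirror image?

With n = (7, −4, 4), the signed offset is (n·P − 44)/|n|² = 324/81 = 4.
P' = P − 2t·n = (24, −12, 38) − 8·(7, −4, 4) = (−32, 20, 6).

(-32, 20, 6)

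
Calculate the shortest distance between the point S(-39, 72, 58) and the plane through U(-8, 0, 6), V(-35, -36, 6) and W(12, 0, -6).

4/5

UV = (-27, -36, 0) and UW = (20, 0, -12), so a normal is n = UV × UW = (432, -324, 720).
Then n·(-39, 72, 58) - 864 = 720.
|n| = √(186624 + 104976 + 518400) = 900, so the distance is |720|/900 = 4/5.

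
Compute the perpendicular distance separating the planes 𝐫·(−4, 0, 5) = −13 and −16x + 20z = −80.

Divide the second equation by 4 to match normals: −4x + 5z = -20.
With common normal n = (−4, 0, 5) (|n| = √41), the distance is |(-13) − (-20)|/|n| = 7/√41.

7√41/41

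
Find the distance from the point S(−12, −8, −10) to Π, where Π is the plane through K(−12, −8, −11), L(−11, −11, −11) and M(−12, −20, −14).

KL = (1, −3, 0) and KM = (0, −12, −3), so a normal is n = KL × KM = (9, 3, −12).
n = (9, 3, −12); n·P − 0 = -12; |n| = 3√26; distance = 12/(3√26) = 4/√26.

4/√26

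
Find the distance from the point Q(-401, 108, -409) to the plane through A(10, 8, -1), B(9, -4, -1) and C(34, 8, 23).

AB = (-1, -12, 0) and AC = (24, 0, 24), so a normal is n = AB × AC = (-288, 24, 288).
d = |(-288)·(-401) + 24·108 + 288·(-409) − (-2976)| / √(82944 + 576 + 82944) = |3264| / 408 = 8.

8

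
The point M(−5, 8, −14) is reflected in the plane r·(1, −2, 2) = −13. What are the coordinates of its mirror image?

(3, -8, 2)

With n = (1, −2, 2), the signed offset is (n·M − (-13))/|n|² = -36/9 = -4.
M' = M − 2t·n = (−5, 8, −14) − (-8)·(1, −2, 2) = (3, −8, 2).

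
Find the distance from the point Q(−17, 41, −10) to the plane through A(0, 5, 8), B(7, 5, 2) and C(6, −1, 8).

AB = (7, 0, −6) and AC = (6, −6, 0), so a normal is n = AB × AC = (−36, −36, −42).
d = |(-36)·(-17) + (-36)·41 + (-42)·(-10) − (-516)| / √(1296 + 1296 + 1764) = |72| / 66 = 12/11.

12/11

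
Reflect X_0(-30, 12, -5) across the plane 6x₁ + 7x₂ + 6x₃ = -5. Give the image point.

(-18, 26, 7)

With n = (6, 7, 6), the signed offset is (n·X_0 − (-5))/|n|² = -121/121 = -1.
X_0' = X_0 − 2t·n = (-30, 12, -5) − (-2)·(6, 7, 6) = (-18, 26, 7).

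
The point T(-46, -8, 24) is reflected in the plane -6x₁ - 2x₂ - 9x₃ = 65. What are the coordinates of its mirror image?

With n = (-6, -2, -9), the signed offset is (n·T − 65)/|n|² = 11/121 = 1/11.
T' = T − 2t·n = (-46, -8, 24) − (2/11)·(-6, -2, -9) = (-494/11, -84/11, 282/11).

(-494/11, -84/11, 282/11)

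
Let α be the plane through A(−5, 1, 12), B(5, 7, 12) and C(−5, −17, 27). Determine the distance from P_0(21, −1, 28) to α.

4√70/35

AB = (10, 6, 0) and AC = (0, −18, 15), so a normal is n = AB × AC = (90, −150, −180).
n = (90, −150, −180); n·P − (-2760) = -240; |n| = 30√70; distance = 240/(30√70) = 4√70/35.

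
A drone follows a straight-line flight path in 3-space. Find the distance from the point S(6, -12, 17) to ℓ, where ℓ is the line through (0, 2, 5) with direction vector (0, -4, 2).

2√14

Direction vector d = (0, -4, 2).
AP = (6, -14, 12); AP·d = 80, |AP|² = 376, |d|² = 20.
distance² = |AP|² − (AP·d)²/|d|² = 376 − 6400/20 = 56, so the distance is 2√14.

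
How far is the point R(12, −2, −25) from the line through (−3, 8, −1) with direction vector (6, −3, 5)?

Direction vector d = (6, −3, 5).
AP = (15, −10, −24); AP·d = 0, |AP|² = 901, |d|² = 70.
distance² = |AP|² − (AP·d)²/|d|² = 901 − 0/70 = 901, so the distance is √901.

√901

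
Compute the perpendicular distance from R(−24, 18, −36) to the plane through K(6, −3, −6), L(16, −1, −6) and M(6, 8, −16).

4

KL = (10, 2, 0) and KM = (0, 11, −10), so a normal is n = KL × KM = (−20, 100, 110).
d = |(-20)·(-24) + 100·18 + 110·(-36) − (-1080)| / √(400 + 10000 + 12100) = |-600| / 150 = 4.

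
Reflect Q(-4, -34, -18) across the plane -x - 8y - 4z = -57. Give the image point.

(6, 46, 22)

With n = (-1, -8, -4), the signed offset is (n·Q − (-57))/|n|² = 405/81 = 5.
Q' = Q − 2t·n = (-4, -34, -18) − 10·(-1, -8, -4) = (6, 46, 22).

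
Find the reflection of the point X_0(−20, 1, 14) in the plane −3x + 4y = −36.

(4, -31, 14)

With n = (−3, 4, 0), the signed offset is (n·X_0 − (-36))/|n|² = 100/25 = 4.
X_0' = X_0 − 2t·n = (−20, 1, 14) − 8·(−3, 4, 0) = (4, −31, 14).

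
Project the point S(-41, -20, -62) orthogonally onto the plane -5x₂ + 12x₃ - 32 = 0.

The perpendicular from S has direction n = (0, -5, 12): r = (-41, -20, -62) + μ(0, -5, 12).
Substitute into the plane: n·(S + μn) = 32 gives -644 + 169μ = 32, so μ = 4.
Foot = (-41, -20, -62) + 4·(0, -5, 12) = (-41, -40, -14).

(-41, -40, -14)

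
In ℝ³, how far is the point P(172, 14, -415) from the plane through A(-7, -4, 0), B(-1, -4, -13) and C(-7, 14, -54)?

7

AB = (6, 0, -13) and AC = (0, 18, -54), so a normal is n = AB × AC = (234, 324, 108).
Then n·(172, 14, -415) - (-2934) = 2898.
|n| = √(54756 + 104976 + 11664) = 414, so the distance is |2898|/414 = 7.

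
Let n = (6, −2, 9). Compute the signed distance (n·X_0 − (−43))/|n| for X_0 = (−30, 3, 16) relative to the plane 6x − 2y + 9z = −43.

1/11

n·X_0 − (-43) = 1.
|n| = 11, so the signed distance is 1/11.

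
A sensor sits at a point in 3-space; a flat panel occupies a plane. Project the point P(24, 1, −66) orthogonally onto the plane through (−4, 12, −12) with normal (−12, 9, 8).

(-12, 28, -42)

n = (−12, 9, 8), |n|² = 289, and n·P − 60 = -867.
t = -867/289 = -3, so the foot is P − t·n = (24, 1, −66) − (-3)·(−12, 9, 8) = (−12, 28, −42).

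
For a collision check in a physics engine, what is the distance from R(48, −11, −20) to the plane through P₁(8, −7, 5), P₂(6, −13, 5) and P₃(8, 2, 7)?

23/11

P₁P₂ = (−2, −6, 0) and P₁P₃ = (0, 9, 2), so a normal is n = P₁P₂ × P₁P₃ = (−12, 4, −18).
n = (−12, 4, −18); n·P − (-214) = -46; |n| = 22; distance = 46/22 = 23/11.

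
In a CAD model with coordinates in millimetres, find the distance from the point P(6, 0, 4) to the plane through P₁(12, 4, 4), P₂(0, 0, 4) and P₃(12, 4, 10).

P₁P₂ = (-12, -4, 0) and P₁P₃ = (0, 0, 6), so a normal is n = P₁P₂ × P₁P₃ = (-24, 72, 0).
Then n·(6, 0, 4) - 0 = -144.
|n| = √(576 + 5184 + 0) = 24√10, so the distance is |-144|/(24√10) = 3√10/5.

3√10/5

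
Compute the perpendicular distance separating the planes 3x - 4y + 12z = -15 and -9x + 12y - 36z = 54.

3/13

Divide the second equation by -3 to match normals: 3x - 4y + 12z = -18.
Both planes have normal n = (3, -4, 12), |n| = 13. Any point on the first plane is at distance |(-18) − (-15)|/|n| = 3/13 from the second.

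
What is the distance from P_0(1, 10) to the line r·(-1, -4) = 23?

64/√17

The normal to the line is n = (-1, -4) with |n| = √17.
|n·P_0 − 23| = |-41 − 23| = 64, so the distance is 64/√17.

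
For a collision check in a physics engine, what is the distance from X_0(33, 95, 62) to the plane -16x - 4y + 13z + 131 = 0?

29/21

Normal vector n = (-16, -4, 13), and n·(33, 95, 62) - (-131) = 29.
|n| = √(256 + 16 + 169) = 21, so the distance is |29|/21 = 29/21.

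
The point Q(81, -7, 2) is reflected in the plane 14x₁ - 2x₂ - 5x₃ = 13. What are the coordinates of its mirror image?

With n = (14, -2, -5), the signed offset is (n·Q − 13)/|n|² = 1125/225 = 5.
Q' = Q − 2t·n = (81, -7, 2) − 10·(14, -2, -5) = (-59, 13, 52).

(-59, 13, 52)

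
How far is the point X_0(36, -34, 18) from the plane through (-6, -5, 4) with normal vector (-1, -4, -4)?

6√33/11

The plane has equation n·(r − (-6, -5, 4)) = 0, i.e. n·r = 10.
d = |(-1)·36 + (-4)·(-34) + (-4)·18 − 10| / √(1 + 16 + 16) = |18| / √33 = 18/√33.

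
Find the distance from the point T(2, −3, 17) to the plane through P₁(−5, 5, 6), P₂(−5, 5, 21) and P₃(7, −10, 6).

P₁P₂ = (0, 0, 15) and P₁P₃ = (12, −15, 0), so a normal is n = P₁P₂ × P₁P₃ = (225, 180, 0).
Then n·(2, −3, 17) − (−225) = 135.
|n| = √(50625 + 32400 + 0) = 45√41, so the distance is |135|/(45√41) = 3/√41.

3√41/41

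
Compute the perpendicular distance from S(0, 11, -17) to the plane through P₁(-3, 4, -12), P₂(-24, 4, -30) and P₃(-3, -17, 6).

P₁P₂ = (-21, 0, -18) and P₁P₃ = (0, -21, 18), so a normal is n = P₁P₂ × P₁P₃ = (-378, 378, 441).
Then n·(0, 11, -17) - (-2646) = -693.
|n| = √(142884 + 142884 + 194481) = 693, so the distance is |-693|/693 = 1.

1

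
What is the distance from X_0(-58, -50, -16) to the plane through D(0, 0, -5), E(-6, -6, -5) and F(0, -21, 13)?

29/11

DE = (-6, -6, 0) and DF = (0, -21, 18), so a normal is n = DE × DF = (-108, 108, 126).
Then n·(-58, -50, -16) - (-630) = -522.
|n| = √(11664 + 11664 + 15876) = 198, so the distance is |-522|/198 = 29/11.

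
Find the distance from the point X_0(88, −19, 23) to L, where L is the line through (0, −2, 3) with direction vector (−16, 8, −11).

9√17

Direction vector d = (−16, 8, −11).
AP = (88, −17, 20); AP·d = -1764, |AP|² = 8433, |d|² = 441.
distance² = |AP|² − (AP·d)²/|d|² = 8433 − 3111696/441 = 1377, so the distance is 9√17.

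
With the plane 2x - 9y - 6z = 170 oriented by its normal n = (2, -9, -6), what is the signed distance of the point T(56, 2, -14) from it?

8/11

n·T − 170 = 8.
|n| = 11, so the signed distance is 8/11.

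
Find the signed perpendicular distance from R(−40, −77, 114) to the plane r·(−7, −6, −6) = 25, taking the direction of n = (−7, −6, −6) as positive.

3

n·R − 25 = 33.
|n| = 11, so the signed distance is 33/11 = 3.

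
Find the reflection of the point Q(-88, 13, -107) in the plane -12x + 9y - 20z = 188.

(32, -77, 93)

n = (-12, 9, -20), |n|² = 625, n·Q − 188 = 3125, so t = 3125/625 = 5.
Foot F = Q − 5·n = (-28, -32, -7); the reflection is 2F − Q = (32, -77, 93).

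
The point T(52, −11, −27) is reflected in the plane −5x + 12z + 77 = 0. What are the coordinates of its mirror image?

With n = (−5, 0, 12), the signed offset is (n·T − (-77))/|n|² = -507/169 = -3.
T' = T − 2t·n = (52, −11, −27) − (-6)·(−5, 0, 12) = (22, −11, 45).

(22, -11, 45)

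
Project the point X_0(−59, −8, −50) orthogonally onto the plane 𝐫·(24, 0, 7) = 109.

(13, -8, -29)

n = (24, 0, 7), |n|² = 625, and n·X_0 − 109 = -1875.
t = -1875/625 = -3, so the foot is X_0 − t·n = (−59, −8, −50) − (-3)·(24, 0, 7) = (13, −8, −29).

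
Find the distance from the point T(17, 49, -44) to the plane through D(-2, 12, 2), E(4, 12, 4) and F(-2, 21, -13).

DE = (6, 0, 2) and DF = (0, 9, -15), so a normal is n = DE × DF = (-18, 90, 54).
n = (-18, 90, 54); n·P − 1224 = 504; |n| = 18√35; distance = 504/(18√35) = 28/√35.

28/√35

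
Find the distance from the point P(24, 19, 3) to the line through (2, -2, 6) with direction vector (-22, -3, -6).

Direction vector d = (-22, -3, -6).
AP = (22, 21, -3), and AP × d = (-135, 198, 396).
|AP × d|² = 214245 and |d|² = 529, so the distance is √(214245/529) = √405 = 9√5.

9√5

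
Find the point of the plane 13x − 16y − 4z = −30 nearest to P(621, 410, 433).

The perpendicular from P has direction n = (13, −16, −4): r = (621, 410, 433) + μ(13, −16, −4).
Substitute into the plane: n·(P + μn) = -30 gives -219 + 441μ = -30, so μ = 3/7.
Foot = (621, 410, 433) + (3/7)·(13, −16, −4) = (4386/7, 2822/7, 3019/7).

(4386/7, 2822/7, 3019/7)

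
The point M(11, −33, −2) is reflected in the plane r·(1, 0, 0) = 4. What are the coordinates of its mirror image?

With n = (1, 0, 0), the signed offset is (n·M − 4)/|n|² = 7/1 = 7.
M' = M − 2t·n = (11, −33, −2) − 14·(1, 0, 0) = (−3, −33, −2).

(-3, -33, -2)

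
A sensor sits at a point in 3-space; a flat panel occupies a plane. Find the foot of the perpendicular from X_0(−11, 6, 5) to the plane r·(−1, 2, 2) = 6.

n = (−1, 2, 2), |n|² = 9, and n·X_0 − 6 = 27.
t = 27/9 = 3, so the foot is X_0 − t·n = (−11, 6, 5) − 3·(−1, 2, 2) = (−8, 0, −1).

(-8, 0, -1)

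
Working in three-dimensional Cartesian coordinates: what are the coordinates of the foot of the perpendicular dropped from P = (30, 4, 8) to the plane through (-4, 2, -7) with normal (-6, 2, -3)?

(0, 14, -7)

The perpendicular from P has direction n = (-6, 2, -3): r = (30, 4, 8) + λ(-6, 2, -3).
Substitute into the plane: n·(P + λn) = 49 gives -196 + 49λ = 49, so λ = 5.
Foot = (30, 4, 8) + 5·(-6, 2, -3) = (0, 14, -7).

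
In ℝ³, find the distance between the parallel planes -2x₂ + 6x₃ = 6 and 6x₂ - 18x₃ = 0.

Divide the second equation by -3 to match normals: -2x₂ + 6x₃ = 0.
Both planes have normal n = (0, -2, 6), |n| = 2√10. Any point on the first plane is at distance |0 − 6|/|n| = 6/(2√10) = 3√10/10 from the second.

3√10/10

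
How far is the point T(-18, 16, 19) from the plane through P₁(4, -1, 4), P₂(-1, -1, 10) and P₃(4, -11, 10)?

P₁P₂ = (-5, 0, 6) and P₁P₃ = (0, -10, 6), so a normal is n = P₁P₂ × P₁P₃ = (60, 30, 50).
Then n·(-18, 16, 19) - 410 = -60.
|n| = √(3600 + 900 + 2500) = 10√70, so the distance is |-60|/(10√70) = 3√70/35.

3√70/35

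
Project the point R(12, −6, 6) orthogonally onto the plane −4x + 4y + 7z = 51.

The perpendicular from R has direction n = (−4, 4, 7): r = (12, −6, 6) + λ(−4, 4, 7).
Substitute into the plane: n·(R + λn) = 51 gives -30 + 81λ = 51, so λ = 1.
Foot = (12, −6, 6) + 1·(−4, 4, 7) = (8, −2, 13).

(8, -2, 13)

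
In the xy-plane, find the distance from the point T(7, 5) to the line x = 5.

d = |1·7 + 0·5 − 5| / √(1 + 0) = |2|/1 = 2.

2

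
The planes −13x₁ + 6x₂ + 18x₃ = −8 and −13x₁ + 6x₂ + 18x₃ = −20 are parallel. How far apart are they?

12/23

With common normal n = (−13, 6, 18) (|n| = 23), the distance is |(-8) − (-20)|/|n| = 12/23.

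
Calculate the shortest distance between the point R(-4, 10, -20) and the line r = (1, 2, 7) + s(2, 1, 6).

9√2

Direction vector d = (2, 1, 6).
AP = (-5, 8, -27), and AP × d = (75, -24, -21).
|AP × d|² = 6642 and |d|² = 41, so the distance is √(6642/41) = √162 = 9√2.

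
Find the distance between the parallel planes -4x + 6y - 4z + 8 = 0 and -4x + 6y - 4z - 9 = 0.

With common normal n = (-4, 6, -4) (|n| = 2√17), the distance is |(-8) − 9|/|n| = 17/(2√17) = √17/2.

√17/2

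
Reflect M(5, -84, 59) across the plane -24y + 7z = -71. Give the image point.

(5, 108, 3)

n = (0, -24, 7), |n|² = 625, n·M − (-71) = 2500, so t = 2500/625 = 4.
Foot F = M − 4·n = (5, 12, 31); the reflection is 2F − M = (5, 108, 3).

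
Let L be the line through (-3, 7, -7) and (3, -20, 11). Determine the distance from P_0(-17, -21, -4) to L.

A direction vector is d = (6, -27, 18).
AP = (-14, -28, 3); AP·d = 726, |AP|² = 989, |d|² = 1089.
distance² = |AP|² − (AP·d)²/|d|² = 989 − 527076/1089 = 505, so the distance is √505.

√505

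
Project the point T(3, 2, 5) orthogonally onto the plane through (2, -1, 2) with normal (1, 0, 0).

n = (1, 0, 0), |n|² = 1, and n·T − 2 = 1.
t = 1/1 = 1, so the foot is T − t·n = (3, 2, 5) − 1·(1, 0, 0) = (2, 2, 5).

(2, 2, 5)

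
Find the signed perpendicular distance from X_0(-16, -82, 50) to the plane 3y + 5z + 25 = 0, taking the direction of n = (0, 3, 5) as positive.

n·X_0 − (-25) = 29.
|n| = √34, so the signed distance is 29√34/34.

29√34/34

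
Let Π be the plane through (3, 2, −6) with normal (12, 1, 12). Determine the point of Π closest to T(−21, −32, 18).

n = (12, 1, 12), |n|² = 289, and n·T − (-34) = -34.
t = -34/289 = -2/17, so the foot is T − t·n = (−21, −32, 18) − (-2/17)·(12, 1, 12) = (−333/17, −542/17, 330/17).

(-333/17, -542/17, 330/17)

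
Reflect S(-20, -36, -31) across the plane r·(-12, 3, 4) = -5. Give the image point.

(-236/13, -474/13, -411/13)

With n = (-12, 3, 4), the signed offset is (n·S − (-5))/|n|² = 13/169 = 1/13.
S' = S − 2t·n = (-20, -36, -31) − (2/13)·(-12, 3, 4) = (-236/13, -474/13, -411/13).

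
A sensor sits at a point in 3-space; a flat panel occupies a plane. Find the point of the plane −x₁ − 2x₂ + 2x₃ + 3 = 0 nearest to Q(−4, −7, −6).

(-3, -5, -8)

The perpendicular from Q has direction n = (−1, −2, 2): r = (−4, −7, −6) + μ(−1, −2, 2).
Substitute into the plane: n·(Q + μn) = -3 gives 6 + 9μ = -3, so μ = -1.
Foot = (−4, −7, −6) + (-1)·(−1, −2, 2) = (−3, −5, −8).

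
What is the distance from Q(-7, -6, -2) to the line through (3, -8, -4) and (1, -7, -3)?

2√3

A direction vector is d = (-2, 1, 1).
AP = (-10, 2, 2); AP·d = 24, |AP|² = 108, |d|² = 6.
distance² = |AP|² − (AP·d)²/|d|² = 108 − 576/6 = 12, so the distance is 2√3.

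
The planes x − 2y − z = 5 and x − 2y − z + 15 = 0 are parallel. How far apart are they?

10√6/3

With common normal n = (1, −2, −1) (|n| = √6), the distance is |5 − (-15)|/|n| = 20/√6.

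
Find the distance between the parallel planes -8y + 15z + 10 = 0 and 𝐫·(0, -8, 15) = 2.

Both planes have normal n = (0, -8, 15), |n| = 17. Any point on the first plane is at distance |2 − (-10)|/|n| = 12/17 from the second.

12/17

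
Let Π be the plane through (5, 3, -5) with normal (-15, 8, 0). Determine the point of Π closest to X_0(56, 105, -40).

The perpendicular from X_0 has direction n = (-15, 8, 0): r = (56, 105, -40) + t(-15, 8, 0).
Substitute into the plane: n·(X_0 + tn) = -51 gives 0 + 289t = -51, so t = -3/17.
Foot = (56, 105, -40) + (-3/17)·(-15, 8, 0) = (997/17, 1761/17, -40).

(997/17, 1761/17, -40)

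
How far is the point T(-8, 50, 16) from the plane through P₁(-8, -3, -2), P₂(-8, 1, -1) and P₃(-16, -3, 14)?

P₁P₂ = (0, 4, 1) and P₁P₃ = (-8, 0, 16), so a normal is n = P₁P₂ × P₁P₃ = (64, -8, 32).
Then n·(-8, 50, 16) - (-552) = 152.
|n| = √(4096 + 64 + 1024) = 72, so the distance is |152|/72 = 19/9.

19/9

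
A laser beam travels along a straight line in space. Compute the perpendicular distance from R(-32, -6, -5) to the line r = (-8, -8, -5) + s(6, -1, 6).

Direction vector d = (6, -1, 6).
AP = (-24, 2, 0), and AP × d = (12, 144, 12).
|AP × d|² = 21024 and |d|² = 73, so the distance is √(21024/73) = √288 = 12√2.

12√2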